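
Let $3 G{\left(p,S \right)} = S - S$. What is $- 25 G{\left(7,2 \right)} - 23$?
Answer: $-23$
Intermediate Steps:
$G{\left(p,S \right)} = 0$ ($G{\left(p,S \right)} = \frac{S - S}{3} = \frac{1}{3} \cdot 0 = 0$)
$- 25 G{\left(7,2 \right)} - 23 = \left(-25\right) 0 - 23 = 0 - 23 = -23$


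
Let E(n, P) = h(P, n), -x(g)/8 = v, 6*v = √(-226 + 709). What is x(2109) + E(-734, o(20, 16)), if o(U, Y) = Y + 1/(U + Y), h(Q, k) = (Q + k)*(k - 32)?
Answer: 9899401/18 - 4*√483/3 ≈ 5.4994e+5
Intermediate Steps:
h(Q, k) = (-32 + k)*(Q + k) (h(Q, k) = (Q + k)*(-32 + k) = (-32 + k)*(Q + k))
v = √483/6 (v = √(-226 + 709)/6 = √483/6 ≈ 3.6629)
x(g) = -4*√483/3
E(n, P) = n² - 32*P - 32*n + P*n
x(2109) + E(-734, o(20, 16)) = -4*√483/3 + ((-734)² - 32*(1 + 16² + 20*16)/(20 + 16) - 32*(-734) + ((1 + 16² + 20*16)/(20 + 16))*(-734)) = -4*√483/3 + (538756 - 32*(1 + 256 + 320)/36 + 23488 + ((1 + 256 + 320)/36)*(-734)) = -4*√483/3 + (538756 - 8*577/9 + 23488 + ((1/36)*577)*(-734)) = -4*√483/3 + (538756 - 32*577/36 + 23488 + (577/36)*(-734)) = -4*√483/3 + (538756 - 4616/9 + 23488 - 211759/18) = -4*√483/3 + 9899401/18 = 9899401/18 - 4*√483/3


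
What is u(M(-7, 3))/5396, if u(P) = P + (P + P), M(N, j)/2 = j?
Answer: 9/2698 ≈ 0.0033358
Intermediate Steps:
M(N, j) = 2*j
u(P) = 3*P (u(P) = P + 2*P = 3*P)
u(M(-7, 3))/5396 = (3*(2*3))/5396 = (3*6)*(1/5396) = 18*(1/5396) = 9/2698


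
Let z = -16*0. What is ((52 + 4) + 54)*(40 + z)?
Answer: 4400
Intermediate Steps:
z = 0
((52 + 4) + 54)*(40 + z) = ((52 + 4) + 54)*(40 + 0) = (56 + 54)*40 = 110*40 = 4400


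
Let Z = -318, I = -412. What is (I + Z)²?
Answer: 532900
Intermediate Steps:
(I + Z)² = (-412 - 318)² = (-730)² = 532900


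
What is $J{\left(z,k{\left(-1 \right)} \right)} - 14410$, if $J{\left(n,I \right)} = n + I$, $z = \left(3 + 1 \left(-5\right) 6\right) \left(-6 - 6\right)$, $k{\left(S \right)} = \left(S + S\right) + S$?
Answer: $-14089$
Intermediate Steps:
$k{\left(S \right)} = 3 S$ ($k{\left(S \right)} = 2 S + S = 3 S$)
$z = 324$ ($z = \left(3 - 30\right) \left(-12\right) = \left(-27\right) \left(-12\right) = 324$)
$J{\left(n,I \right)} = I + n$
$J{\left(z,k{\left(-1 \right)} \right)} - 14410 = \left(3 \left(-1\right) + 324\right) - 14410 = \left(-3 + 324\right) - 14410 = 321 - 14410 = -14089$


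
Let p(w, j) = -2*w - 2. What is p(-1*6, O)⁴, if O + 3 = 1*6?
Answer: 10000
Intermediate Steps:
O = 3 (O = -3 + 1*6 = -3 + 6 = 3)
p(w, j) = -2 - 2*w
p(-1*6, O)⁴ = (-2 - (-2)*6)⁴ = (-2 - 2*(-6))⁴ = (-2 + 12)⁴ = 10⁴ = 10000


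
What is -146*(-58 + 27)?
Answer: 4526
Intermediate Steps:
-146*(-58 + 27) = -146*(-31) = 4526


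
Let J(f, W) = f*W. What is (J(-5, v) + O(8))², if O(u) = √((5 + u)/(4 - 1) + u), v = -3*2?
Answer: (90 + √111)²/9 ≈ 1123.0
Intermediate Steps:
v = -6
O(u) = √(5/3 + 4*u/3) (O(u) = √((5 + u)/3 + u) = √((5 + u)*(⅓) + u) = √((5/3 + u/3) + u) = √(5/3 + 4*u/3))
J(f, W) = W*f
(J(-5, v) + O(8))² = (-6*(-5) + √(15 + 12*8)/3)² = (30 + √(15 + 96)/3)² = (30 + √111/3)²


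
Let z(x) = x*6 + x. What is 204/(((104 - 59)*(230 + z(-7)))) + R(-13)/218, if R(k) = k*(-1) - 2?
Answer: 44689/591870 ≈ 0.075505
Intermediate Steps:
z(x) = 7*x (z(x) = 6*x + x = 7*x)
R(k) = -2 - k (R(k) = -k - 2 = -2 - k)
204/(((104 - 59)*(230 + z(-7)))) + R(-13)/218 = 204/(((104 - 59)*(230 + 7*(-7)))) + (-2 - 1*(-13))/218 = 204/((45*(230 - 49))) + (-2 + 13)*(1/218) = 204/((45*181)) + 11*(1/218) = 204/8145 + 11/218 = 204*(1/8145) + 11/218 = 68/2715 + 11/218 = 44689/591870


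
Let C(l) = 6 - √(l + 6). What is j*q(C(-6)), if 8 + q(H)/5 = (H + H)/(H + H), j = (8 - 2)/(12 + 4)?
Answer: -105/8 ≈ -13.125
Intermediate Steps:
C(l) = 6 - √(6 + l)
j = 3/8 (j = 6/16 = 6*(1/16) = 3/8 ≈ 0.37500)
q(H) = -35 (q(H) = -40 + 5*((H + H)/(H + H)) = -40 + 5*((2*H)/((2*H))) = -40 + 5*((2*H)*(1/(2*H))) = -40 + 5*1 = -40 + 5 = -35)
j*q(C(-6)) = (3/8)*(-35) = -105/8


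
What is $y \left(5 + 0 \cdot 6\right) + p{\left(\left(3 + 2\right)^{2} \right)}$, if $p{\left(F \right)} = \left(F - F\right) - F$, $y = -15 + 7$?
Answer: $-65$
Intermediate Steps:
$y = -8$
$p{\left(F \right)} = - F$ ($p{\left(F \right)} = 0 - F = - F$)
$y \left(5 + 0 \cdot 6\right) + p{\left(\left(3 + 2\right)^{2} \right)} = - 8 \left(5 + 0 \cdot 6\right) - \left(3 + 2\right)^{2} = - 8 \left(5 + 0\right) - 5^{2} = \left(-8\right) 5 - 25 = -40 - 25 = -65$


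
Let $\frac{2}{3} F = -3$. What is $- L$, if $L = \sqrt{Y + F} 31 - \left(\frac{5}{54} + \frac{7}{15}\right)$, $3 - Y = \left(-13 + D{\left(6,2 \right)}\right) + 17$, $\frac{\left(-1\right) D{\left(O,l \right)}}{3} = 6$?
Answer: $\frac{151}{270} - \frac{155 \sqrt{2}}{2} \approx -109.04$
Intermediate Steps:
$F = - \frac{9}{2}$ ($F = \frac{3}{2} \left(-3\right) = - \frac{9}{2} \approx -4.5$)
$D{\left(O,l \right)} = -18$ ($D{\left(O,l \right)} = \left(-3\right) 6 = -18$)
$Y = 17$ ($Y = 3 - \left(\left(-13 - 18\right) + 17\right) = 3 - \left(-31 + 17\right) = 3 - -14 = 3 + 14 = 17$)
$L = - \frac{151}{270} + \frac{155 \sqrt{2}}{2}$ ($L = \sqrt{17 - \frac{9}{2}} \cdot 31 - \left(\frac{5}{54} + \frac{7}{15}\right) = \sqrt{\frac{25}{2}} \cdot 31 - \frac{151}{270} = \frac{5 \sqrt{2}}{2} \cdot 31 - \frac{151}{270} = \frac{155 \sqrt{2}}{2} - \frac{151}{270} = - \frac{151}{270} + \frac{155 \sqrt{2}}{2} \approx 109.04$)
$- L = - (- \frac{151}{270} + \frac{155 \sqrt{2}}{2}) = \frac{151}{270} - \frac{155 \sqrt{2}}{2}$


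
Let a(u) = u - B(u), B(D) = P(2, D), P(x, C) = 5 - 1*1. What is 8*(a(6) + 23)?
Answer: 200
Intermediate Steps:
P(x, C) = 4 (P(x, C) = 5 - 1 = 4)
B(D) = 4
a(u) = -4 + u (a(u) = u - 1*4 = u - 4 = -4 + u)
8*(a(6) + 23) = 8*((-4 + 6) + 23) = 8*(2 + 23) = 8*25 = 200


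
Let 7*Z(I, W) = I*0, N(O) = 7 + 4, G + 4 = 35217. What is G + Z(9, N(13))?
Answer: 35213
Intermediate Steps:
G = 35213 (G = -4 + 35217 = 35213)
N(O) = 11
Z(I, W) = 0 (Z(I, W) = (I*0)/7 = (1/7)*0 = 0)
G + Z(9, N(13)) = 35213 + 0 = 35213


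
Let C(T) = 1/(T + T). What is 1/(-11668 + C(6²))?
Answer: -72/840095 ≈ -8.5705e-5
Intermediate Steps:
C(T) = 1/(2*T)
1/(-11668 + C(6²)) = 1/(-11668 + 1/(2*(6²))) = 1/(-11668 + (½)/36) = 1/(-11668 + (½)*(1/36)) = 1/(-11668 + 1/72) = 1/(-840095/72) = -72/840095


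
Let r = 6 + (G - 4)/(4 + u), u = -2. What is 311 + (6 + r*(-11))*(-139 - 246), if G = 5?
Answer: 51057/2 ≈ 25529.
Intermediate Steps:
r = 13/2 (r = 6 + (5 - 4)/(4 - 2) = 6 + 1/2 = 13/2 ≈ 6.5000)
311 + (6 + r*(-11))*(-139 - 246) = 311 + (6 + (13/2)*(-11))*(-139 - 246) = 311 + (6 - 143/2)*(-385) = 311 - 131/2*(-385) = 311 + 50435/2 = 51057/2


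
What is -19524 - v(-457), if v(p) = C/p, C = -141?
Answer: -8922609/457 ≈ -19524.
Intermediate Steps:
v(p) = -141/p
-19524 - v(-457) = -19524 - (-141)/(-457) = -19524 - (-141)*(-1)/457 = -19524 - 1*141/457 = -19524 - 141/457 = -8922609/457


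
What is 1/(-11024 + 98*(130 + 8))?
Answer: 1/2500 ≈ 0.00040000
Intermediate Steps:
1/(-11024 + 98*(130 + 8)) = 1/(-11024 + 98*138) = 1/(-11024 + 13524) = 1/2500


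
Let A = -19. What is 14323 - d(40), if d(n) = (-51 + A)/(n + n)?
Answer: 114591/8 ≈ 14324.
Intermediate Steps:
d(n) = -35/n (d(n) = (-51 - 19)/(n + n) = -70*1/(2*n) = -35/n)
14323 - d(40) = 14323 - (-35)/40 = 14323 - 1*(-7/8) = 14323 + 7/8 = 114591/8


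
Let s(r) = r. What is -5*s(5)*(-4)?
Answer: 100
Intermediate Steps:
-5*s(5)*(-4) = -5*5*(-4) = -25*(-4) = 100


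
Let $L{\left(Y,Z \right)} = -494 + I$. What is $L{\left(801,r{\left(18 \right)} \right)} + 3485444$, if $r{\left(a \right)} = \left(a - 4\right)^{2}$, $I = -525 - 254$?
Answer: $3484171$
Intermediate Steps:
$I = -779$ ($I = -525 - 254 = -779$)
$r{\left(a \right)} = \left(-4 + a\right)^{2}$
$L{\left(Y,Z \right)} = -1273$ ($L{\left(Y,Z \right)} = -494 - 779 = -1273$)
$L{\left(801,r{\left(18 \right)} \right)} + 3485444 = -1273 + 3485444 = 3484171$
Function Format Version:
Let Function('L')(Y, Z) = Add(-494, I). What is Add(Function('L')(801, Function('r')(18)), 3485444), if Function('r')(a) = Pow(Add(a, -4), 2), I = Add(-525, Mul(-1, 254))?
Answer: 3484171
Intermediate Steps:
I = -779 (I = Add(-525, -254) = -779)
Function('r')(a) = Pow(Add(-4, a), 2)
Function('L')(Y, Z) = -1273 (Function('L')(Y, Z) = Add(-494, -779) = -1273)
Add(Function('L')(801, Function('r')(18)), 3485444) = Add(-1273, 3485444) = 3484171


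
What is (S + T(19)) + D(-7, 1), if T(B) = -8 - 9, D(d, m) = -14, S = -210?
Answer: -241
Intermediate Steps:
T(B) = -17
(S + T(19)) + D(-7, 1) = (-210 - 17) - 14 = -227 - 14 = -241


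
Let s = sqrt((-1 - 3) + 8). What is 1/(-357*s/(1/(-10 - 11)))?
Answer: 1/14994 ≈ 6.6693e-5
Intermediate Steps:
s = 2 (s = sqrt(-4 + 8) = sqrt(4) = 2)
1/(-357*s/(1/(-10 - 11))) = 1/(-714/(1/(-10 - 11))) = 1/(-714/(1/(-21))) = 1/(-714/(-1/21)) = 1/(-714*(-21)) = 1/(-357*(-42)) = 1/14994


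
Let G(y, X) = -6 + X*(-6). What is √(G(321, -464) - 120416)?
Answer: I*√117638 ≈ 342.98*I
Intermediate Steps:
G(y, X) = -6 - 6*X
√(G(321, -464) - 120416) = √((-6 - 6*(-464)) - 120416) = √((-6 + 2784) - 120416) = √(2778 - 120416) = √(-117638) = I*√117638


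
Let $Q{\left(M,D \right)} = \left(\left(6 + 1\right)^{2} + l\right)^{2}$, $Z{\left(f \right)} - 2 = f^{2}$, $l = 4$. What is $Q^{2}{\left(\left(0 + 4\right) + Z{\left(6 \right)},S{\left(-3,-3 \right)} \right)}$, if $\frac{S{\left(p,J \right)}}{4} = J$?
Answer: $7890481$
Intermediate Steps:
$Z{\left(f \right)} = 2 + f^{2}$
$S{\left(p,J \right)} = 4 J$
$Q{\left(M,D \right)} = 2809$ ($Q{\left(M,D \right)} = \left(\left(6 + 1\right)^{2} + 4\right)^{2} = \left(7^{2} + 4\right)^{2} = \left(49 + 4\right)^{2} = 53^{2} = 2809$)
$Q^{2}{\left(\left(0 + 4\right) + Z{\left(6 \right)},S{\left(-3,-3 \right)} \right)} = 2809^{2} = 7890481$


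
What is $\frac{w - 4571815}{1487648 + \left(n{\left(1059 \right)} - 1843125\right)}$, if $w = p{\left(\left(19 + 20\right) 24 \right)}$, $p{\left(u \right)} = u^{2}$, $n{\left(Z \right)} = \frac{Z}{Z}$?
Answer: $\frac{3695719}{355476} \approx 10.397$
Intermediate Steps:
$n{\left(Z \right)} = 1$
$w = 876096$ ($w = \left(\left(19 + 20\right) 24\right)^{2} = \left(39 \cdot 24\right)^{2} = 936^{2} = 876096$)
$\frac{w - 4571815}{1487648 + \left(n{\left(1059 \right)} - 1843125\right)} = \frac{876096 - 4571815}{1487648 + \left(1 - 1843125\right)} = - \frac{3695719}{1487648 + \left(1 - 1843125\right)} = - \frac{3695719}{1487648 - 1843124} = - \frac{3695719}{-355476} = \left(-3695719\right) \left(- \frac{1}{355476}\right) = \frac{3695719}{355476}$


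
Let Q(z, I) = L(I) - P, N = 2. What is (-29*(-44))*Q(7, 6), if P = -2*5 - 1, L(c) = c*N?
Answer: 29348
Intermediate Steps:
L(c) = 2*c (L(c) = c*2 = 2*c)
P = -11 (P = -10 - 1 = -11)
Q(z, I) = 11 + 2*I (Q(z, I) = 2*I - 1*(-11) = 2*I + 11 = 11 + 2*I)
(-29*(-44))*Q(7, 6) = (-29*(-44))*(11 + 2*6) = 1276*(11 + 12) = 1276*23 = 29348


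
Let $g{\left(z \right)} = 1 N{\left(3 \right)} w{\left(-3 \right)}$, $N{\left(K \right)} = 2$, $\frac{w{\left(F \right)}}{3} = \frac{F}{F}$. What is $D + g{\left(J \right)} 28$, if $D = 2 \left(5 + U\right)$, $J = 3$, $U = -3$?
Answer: $172$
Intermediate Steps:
$w{\left(F \right)} = 3$ ($w{\left(F \right)} = 3 \frac{F}{F} = 3 \cdot 1 = 3$)
$D = 4$ ($D = 2 \left(5 - 3\right) = 2 \cdot 2 = 4$)
$g{\left(z \right)} = 6$ ($g{\left(z \right)} = 1 \cdot 2 \cdot 3 = 2 \cdot 3 = 6$)
$D + g{\left(J \right)} 28 = 4 + 6 \cdot 28 = 4 + 168 = 172$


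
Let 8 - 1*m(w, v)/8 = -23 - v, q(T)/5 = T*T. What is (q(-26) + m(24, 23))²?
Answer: 14531344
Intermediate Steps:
q(T) = 5*T² (q(T) = 5*(T*T) = 5*T²)
m(w, v) = 248 + 8*v (m(w, v) = 64 - 8*(-23 - v) = 64 + (184 + 8*v) = 248 + 8*v)
(q(-26) + m(24, 23))² = (5*(-26)² + (248 + 8*23))² = (5*676 + (248 + 184))² = (3380 + 432)² = 3812² = 14531344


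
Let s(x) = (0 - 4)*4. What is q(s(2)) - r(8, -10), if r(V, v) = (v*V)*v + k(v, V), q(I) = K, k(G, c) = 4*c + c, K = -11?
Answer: -851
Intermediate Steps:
k(G, c) = 5*c
s(x) = -16 (s(x) = -4*4 = -16)
q(I) = -11
r(V, v) = 5*V + V*v**2 (r(V, v) = (v*V)*v + 5*V = (V*v)*v + 5*V = V*v**2 + 5*V = 5*V + V*v**2)
q(s(2)) - r(8, -10) = -11 - 8*(5 + (-10)**2) = -11 - 8*(5 + 100) = -11 - 8*105 = -11 - 1*840 = -11 - 840 = -851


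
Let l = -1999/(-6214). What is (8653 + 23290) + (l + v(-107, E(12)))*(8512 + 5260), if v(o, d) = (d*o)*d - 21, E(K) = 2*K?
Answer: -2637994443397/3107 ≈ -8.4905e+8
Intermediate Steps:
l = 1999/6214 (l = -1999*(-1/6214) = 1999/6214 ≈ 0.32169)
v(o, d) = -21 + o*d² (v(o, d) = o*d² - 21 = -21 + o*d²)
(8653 + 23290) + (l + v(-107, E(12)))*(8512 + 5260) = (8653 + 23290) + (1999/6214 + (-21 - 107*(2*12)²))*(8512 + 5260) = 31943 + (1999/6214 + (-21 - 107*24²))*13772 = 31943 + (1999/6214 + (-21 - 107*576))*13772 = 31943 + (1999/6214 + (-21 - 61632))*13772 = 31943 + (1999/6214 - 61653)*13772 = 31943 - 383109743/6214*13772 = 31943 - 2638093690298/3107 = -2637994443397/3107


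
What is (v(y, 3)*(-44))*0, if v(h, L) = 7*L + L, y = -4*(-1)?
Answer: 0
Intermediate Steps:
y = 4
v(h, L) = 8*L
(v(y, 3)*(-44))*0 = ((8*3)*(-44))*0 = (24*(-44))*0 = -1056*0 = 0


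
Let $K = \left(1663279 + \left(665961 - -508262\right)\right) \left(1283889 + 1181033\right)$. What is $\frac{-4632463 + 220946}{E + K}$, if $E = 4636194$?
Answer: $- \frac{4411517}{6994225741038} \approx -6.3074 \cdot 10^{-7}$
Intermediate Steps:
$K = 6994221104844$ ($K = \left(1663279 + \left(665961 + 508262\right)\right) 2464922 = \left(1663279 + 1174223\right) 2464922 = 2837502 \cdot 2464922 = 6994221104844$)
$\frac{-4632463 + 220946}{E + K} = \frac{-4632463 + 220946}{4636194 + 6994221104844} = - \frac{4411517}{6994225741038}$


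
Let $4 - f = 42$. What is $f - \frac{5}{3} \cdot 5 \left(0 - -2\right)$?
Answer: $\frac{1900}{3} \approx 633.33$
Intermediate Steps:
$f = -38$ ($f = 4 - 42 = -38$)
$f - \frac{5}{3} \cdot 5 \left(0 - -2\right) = - 38 - \frac{5}{3} \cdot 5 \left(0 - -2\right) = - 38 \left(-5\right) \frac{1}{3} \cdot 5 \left(0 + 2\right) = - 38 \left(- \frac{5}{3}\right) 5 \cdot 2 = - 38 \left(\left(- \frac{25}{3}\right) 2\right) = \left(-38\right) \left(- \frac{50}{3}\right) = \frac{1900}{3}$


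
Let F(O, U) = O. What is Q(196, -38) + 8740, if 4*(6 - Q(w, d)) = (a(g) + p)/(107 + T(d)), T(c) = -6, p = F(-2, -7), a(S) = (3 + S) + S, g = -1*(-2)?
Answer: 3533379/404 ≈ 8746.0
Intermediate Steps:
g = 2
a(S) = 3 + 2*S
p = -2
Q(w, d) = 2419/404 (Q(w, d) = 6 - ((3 + 2*2) - 2)/(4*(107 - 6)) = 6 - ((3 + 4) - 2)/(4*101) = 6 - (7 - 2)/(4*101) = 6 - 5/(4*101) = 6 - ¼*5/101 = 6 - 5/404 = 2419/404)
Q(196, -38) + 8740 = 2419/404 + 8740 = 3533379/404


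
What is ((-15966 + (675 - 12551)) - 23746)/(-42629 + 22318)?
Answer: 51588/20311 ≈ 2.5399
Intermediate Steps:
((-15966 + (675 - 12551)) - 23746)/(-42629 + 22318) = ((-15966 - 11876) - 23746)/(-20311) = (-27842 - 23746)*(-1/20311) = -51588*(-1/20311) = 51588/20311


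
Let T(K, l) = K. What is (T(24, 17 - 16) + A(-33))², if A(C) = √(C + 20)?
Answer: (24 + I*√13)² ≈ 563.0 + 173.07*I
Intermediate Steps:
A(C) = √(20 + C)
(T(24, 17 - 16) + A(-33))² = (24 + √(20 - 33))² = (24 + √(-13))² = (24 + I*√13)²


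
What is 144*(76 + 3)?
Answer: 11376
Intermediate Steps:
144*(76 + 3) = 144*79 = 11376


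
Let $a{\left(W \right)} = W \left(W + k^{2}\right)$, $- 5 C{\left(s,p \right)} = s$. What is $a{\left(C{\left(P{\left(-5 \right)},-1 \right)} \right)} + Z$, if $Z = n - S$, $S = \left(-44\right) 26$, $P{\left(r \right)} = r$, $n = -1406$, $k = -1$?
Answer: $-260$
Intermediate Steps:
$S = -1144$
$C{\left(s,p \right)} = - \frac{s}{5}$
$a{\left(W \right)} = W \left(1 + W\right)$ ($a{\left(W \right)} = W \left(W + \left(-1\right)^{2}\right) = W \left(W + 1\right) = W \left(1 + W\right)$)
$Z = -262$ ($Z = -1406 - -1144 = -1406 + 1144 = -262$)
$a{\left(C{\left(P{\left(-5 \right)},-1 \right)} \right)} + Z = \left(- \frac{1}{5}\right) \left(-5\right) \left(1 - -1\right) - 262 = 1 \left(1 + 1\right) - 262 = 1 \cdot 2 - 262 = 2 - 262 = -260$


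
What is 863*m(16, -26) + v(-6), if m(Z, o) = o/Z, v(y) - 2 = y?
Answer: -11251/8 ≈ -1406.4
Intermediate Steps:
v(y) = 2 + y
863*m(16, -26) + v(-6) = 863*(-26/16) + (2 - 6) = 863*(-26*1/16) - 4 = 863*(-13/8) - 4 = -11219/8 - 4 = -11251/8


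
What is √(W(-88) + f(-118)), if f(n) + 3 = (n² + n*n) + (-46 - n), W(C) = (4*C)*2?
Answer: √27213 ≈ 164.96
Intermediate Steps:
W(C) = 8*C
f(n) = -49 - n + 2*n² (f(n) = -3 + ((n² + n*n) + (-46 - n)) = -3 + ((n² + n²) + (-46 - n)) = -3 + (2*n² + (-46 - n)) = -3 + (-46 - n + 2*n²) = -49 - n + 2*n²)
√(W(-88) + f(-118)) = √(8*(-88) + (-49 - 1*(-118) + 2*(-118)²)) = √(-704 + (-49 + 118 + 2*13924)) = √(-704 + (-49 + 118 + 27848)) = √(-704 + 27917) = √27213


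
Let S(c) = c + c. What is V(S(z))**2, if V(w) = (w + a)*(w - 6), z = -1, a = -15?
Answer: 18496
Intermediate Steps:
S(c) = 2*c
V(w) = (-15 + w)*(-6 + w) (V(w) = (w - 15)*(w - 6) = (-15 + w)*(-6 + w))
V(S(z))**2 = (90 + (2*(-1))**2 - 42*(-1))**2 = (90 + (-2)**2 - 21*(-2))**2 = (90 + 4 + 42)**2 = 136**2 = 18496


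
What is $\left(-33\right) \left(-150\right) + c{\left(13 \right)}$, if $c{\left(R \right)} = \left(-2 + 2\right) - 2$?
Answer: $4948$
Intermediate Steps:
$c{\left(R \right)} = -2$ ($c{\left(R \right)} = 0 - 2 = -2$)
$\left(-33\right) \left(-150\right) + c{\left(13 \right)} = \left(-33\right) \left(-150\right) - 2 = 4950 - 2 = 4948$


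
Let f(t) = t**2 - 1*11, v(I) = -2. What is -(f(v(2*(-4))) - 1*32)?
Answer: 39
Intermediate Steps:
f(t) = -11 + t**2 (f(t) = t**2 - 11 = -11 + t**2)
-(f(v(2*(-4))) - 1*32) = -((-11 + (-2)**2) - 1*32) = -((-11 + 4) - 32) = -(-7 - 32) = -1*(-39) = 39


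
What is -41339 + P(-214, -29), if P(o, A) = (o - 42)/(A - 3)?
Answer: -41331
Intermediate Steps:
P(o, A) = (-42 + o)/(-3 + A)
-41339 + P(-214, -29) = -41339 + (-42 - 214)/(-3 - 29) = -41339 - 256/(-32) = -41339 - 1/32*(-256) = -41339 + 8 = -41331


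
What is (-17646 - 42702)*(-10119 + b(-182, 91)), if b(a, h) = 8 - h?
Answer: 615670296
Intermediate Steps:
(-17646 - 42702)*(-10119 + b(-182, 91)) = (-17646 - 42702)*(-10119 + (8 - 1*91)) = -60348*(-10119 + (8 - 91)) = -60348*(-10119 - 83) = -60348*(-10202) = 615670296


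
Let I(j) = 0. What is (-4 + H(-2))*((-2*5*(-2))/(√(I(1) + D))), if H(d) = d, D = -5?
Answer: 24*I*√5 ≈ 53.666*I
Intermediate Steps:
(-4 + H(-2))*((-2*5*(-2))/(√(I(1) + D))) = (-4 - 2)*((-2*5*(-2))/(√(0 - 5))) = -6*(-10*(-2))/(√(-5)) = -120/(I*√5) = -120*(-I*√5/5) = -(-24)*I*√5 = 24*I*√5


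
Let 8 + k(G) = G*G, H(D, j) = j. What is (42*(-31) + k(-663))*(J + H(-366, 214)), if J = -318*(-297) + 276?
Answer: 41606556424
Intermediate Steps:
J = 94722 (J = 94446 + 276 = 94722)
k(G) = -8 + G**2 (k(G) = -8 + G*G = -8 + G**2)
(42*(-31) + k(-663))*(J + H(-366, 214)) = (42*(-31) + (-8 + (-663)**2))*(94722 + 214) = (-1302 + (-8 + 439569))*94936 = (-1302 + 439561)*94936 = 438259*94936 = 41606556424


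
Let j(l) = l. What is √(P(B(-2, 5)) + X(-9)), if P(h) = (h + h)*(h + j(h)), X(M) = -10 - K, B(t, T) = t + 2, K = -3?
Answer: I*√7 ≈ 2.6458*I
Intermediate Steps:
B(t, T) = 2 + t
X(M) = -7 (X(M) = -10 - 1*(-3) = -10 + 3 = -7)
P(h) = 4*h² (P(h) = (h + h)*(h + h) = (2*h)*(2*h) = 4*h²)
√(P(B(-2, 5)) + X(-9)) = √(4*(2 - 2)² - 7) = √(4*0² - 7) = √(4*0 - 7) = √(0 - 7) = √(-7) = I*√7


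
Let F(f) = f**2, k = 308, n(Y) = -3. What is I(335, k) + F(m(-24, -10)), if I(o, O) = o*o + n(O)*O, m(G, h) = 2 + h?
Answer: 111365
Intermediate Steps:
I(o, O) = o**2 - 3*O (I(o, O) = o*o - 3*O = o**2 - 3*O)
I(335, k) + F(m(-24, -10)) = (335**2 - 3*308) + (2 - 10)**2 = (112225 - 924) + (-8)**2 = 111301 + 64 = 111365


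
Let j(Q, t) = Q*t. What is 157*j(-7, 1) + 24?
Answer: -1075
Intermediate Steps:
157*j(-7, 1) + 24 = 157*(-7*1) + 24 = 157*(-7) + 24 = -1099 + 24 = -1075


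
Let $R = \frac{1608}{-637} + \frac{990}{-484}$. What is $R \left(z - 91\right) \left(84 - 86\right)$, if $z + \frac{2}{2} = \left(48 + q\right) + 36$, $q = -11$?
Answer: $- \frac{1216779}{7007} \approx -173.65$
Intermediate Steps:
$z = 72$ ($z = -1 + \left(\left(48 - 11\right) + 36\right) = -1 + \left(37 + 36\right) = -1 + 73 = 72$)
$R = - \frac{64041}{14014}$ ($R = 1608 \left(- \frac{1}{637}\right) + 990 \left(- \frac{1}{484}\right) = - \frac{1608}{637} - \frac{45}{22} = - \frac{64041}{14014} \approx -4.5698$)
$R \left(z - 91\right) \left(84 - 86\right) = - \frac{64041 \left(72 - 91\right) \left(84 - 86\right)}{14014} = - \frac{64041 \left(\left(-19\right) \left(-2\right)\right)}{14014} = \left(- \frac{64041}{14014}\right) 38 = - \frac{1216779}{7007}$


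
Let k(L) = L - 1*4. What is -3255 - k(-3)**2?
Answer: -3304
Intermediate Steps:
k(L) = -4 + L (k(L) = L - 4 = -4 + L)
-3255 - k(-3)**2 = -3255 - (-4 - 3)**2 = -3255 - 1*(-7)**2 = -3255 - 1*49 = -3255 - 49 = -3304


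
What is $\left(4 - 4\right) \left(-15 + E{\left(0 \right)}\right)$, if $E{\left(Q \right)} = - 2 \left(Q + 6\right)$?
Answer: $0$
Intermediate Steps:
$E{\left(Q \right)} = -12 - 2 Q$ ($E{\left(Q \right)} = - 2 \left(6 + Q\right) = -12 - 2 Q$)
$\left(4 - 4\right) \left(-15 + E{\left(0 \right)}\right) = \left(4 - 4\right) \left(-15 - 12\right) = 0 \left(-15 + \left(-12 + 0\right)\right) = 0 \left(-15 - 12\right) = 0 \left(-27\right) = 0$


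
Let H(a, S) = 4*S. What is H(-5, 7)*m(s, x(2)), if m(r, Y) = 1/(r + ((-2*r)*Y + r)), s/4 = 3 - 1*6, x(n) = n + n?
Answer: 7/18 ≈ 0.38889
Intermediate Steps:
x(n) = 2*n
s = -12 (s = 4*(3 - 1*6) = 4*(3 - 6) = 4*(-3) = -12)
m(r, Y) = 1/(2*r - 2*Y*r) (m(r, Y) = 1/(r + (-2*Y*r + r)) = 1/(r + (r - 2*Y*r)) = 1/(2*r - 2*Y*r))
H(-5, 7)*m(s, x(2)) = (4*7)*(-1/2/(-12*(-1 + 2*2))) = 28*(-1/2*(-1/12)/(-1 + 4)) = 28*(-1/2*(-1/12)/3) = 28*(-1/2*(-1/12)*1/3) = 28*(1/72) = 7/18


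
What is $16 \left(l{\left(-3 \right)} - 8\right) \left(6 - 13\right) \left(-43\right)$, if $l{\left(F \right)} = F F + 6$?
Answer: $33712$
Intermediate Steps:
$l{\left(F \right)} = 6 + F^{2}$ ($l{\left(F \right)} = F^{2} + 6 = 6 + F^{2}$)
$16 \left(l{\left(-3 \right)} - 8\right) \left(6 - 13\right) \left(-43\right) = 16 \left(\left(6 + \left(-3\right)^{2}\right) - 8\right) \left(6 - 13\right) \left(-43\right) = 16 \left(\left(6 + 9\right) - 8\right) \left(-7\right) \left(-43\right) = 16 \left(15 - 8\right) \left(-7\right) \left(-43\right) = 16 \cdot 7 \left(-7\right) \left(-43\right) = 16 \left(-49\right) \left(-43\right) = \left(-784\right) \left(-43\right) = 33712$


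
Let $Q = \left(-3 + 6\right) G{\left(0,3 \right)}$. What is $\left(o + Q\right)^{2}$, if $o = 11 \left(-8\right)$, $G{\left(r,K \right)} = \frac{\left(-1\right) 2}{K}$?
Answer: $8100$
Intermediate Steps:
$G{\left(r,K \right)} = - \frac{2}{K}$
$Q = -2$ ($Q = \left(-3 + 6\right) \left(- \frac{2}{3}\right) = 3 \left(\left(-2\right) \frac{1}{3}\right) = 3 \left(- \frac{2}{3}\right) = -2$)
$o = -88$
$\left(o + Q\right)^{2} = \left(-88 - 2\right)^{2} = \left(-90\right)^{2} = 8100$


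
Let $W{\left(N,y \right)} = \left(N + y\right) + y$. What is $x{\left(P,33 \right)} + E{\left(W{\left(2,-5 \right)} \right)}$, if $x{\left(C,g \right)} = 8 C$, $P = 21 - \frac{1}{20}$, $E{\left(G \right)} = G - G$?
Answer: $\frac{838}{5} \approx 167.6$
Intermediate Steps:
$W{\left(N,y \right)} = N + 2 y$
$E{\left(G \right)} = 0$
$P = \frac{419}{20}$ ($P = 21 - \frac{1}{20} = \frac{419}{20} \approx 20.95$)
$x{\left(P,33 \right)} + E{\left(W{\left(2,-5 \right)} \right)} = 8 \cdot \frac{419}{20} + 0 = \frac{838}{5} + 0 = \frac{838}{5}$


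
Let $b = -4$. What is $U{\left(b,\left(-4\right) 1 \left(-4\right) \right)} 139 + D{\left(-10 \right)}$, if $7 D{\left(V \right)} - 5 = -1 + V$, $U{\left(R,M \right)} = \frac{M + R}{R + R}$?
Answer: $- \frac{2931}{14} \approx -209.36$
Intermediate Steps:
$U{\left(R,M \right)} = \frac{M + R}{2 R}$
$D{\left(V \right)} = \frac{4}{7} + \frac{V}{7}$ ($D{\left(V \right)} = \frac{5}{7} + \frac{-1 + V}{7} = \frac{5}{7} + \left(- \frac{1}{7} + \frac{V}{7}\right) = \frac{4}{7} + \frac{V}{7}$)
$U{\left(b,\left(-4\right) 1 \left(-4\right) \right)} 139 + D{\left(-10 \right)} = \frac{\left(-4\right) 1 \left(-4\right) - 4}{2 \left(-4\right)} 139 + \left(\frac{4}{7} + \frac{1}{7} \left(-10\right)\right) = \frac{1}{2} \left(- \frac{1}{4}\right) \left(\left(-4\right) \left(-4\right) - 4\right) 139 + \left(\frac{4}{7} - \frac{10}{7}\right) = \frac{1}{2} \left(- \frac{1}{4}\right) \left(16 - 4\right) 139 - \frac{6}{7} = \frac{1}{2} \left(- \frac{1}{4}\right) 12 \cdot 139 - \frac{6}{7} = \left(- \frac{3}{2}\right) 139 - \frac{6}{7} = - \frac{417}{2} - \frac{6}{7} = - \frac{2931}{14}$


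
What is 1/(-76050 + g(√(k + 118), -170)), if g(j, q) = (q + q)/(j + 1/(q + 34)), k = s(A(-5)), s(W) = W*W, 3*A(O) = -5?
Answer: -16988850459/1292002215248390 + 314432*√1087/1938003322872585 ≈ -1.3144e-5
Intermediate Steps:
A(O) = -5/3 (A(O) = (⅓)*(-5) = -5/3)
s(W) = W²
k = 25/9 (k = (-5/3)² = 25/9 ≈ 2.7778)
g(j, q) = 2*q/(j + 1/(34 + q)) (g(j, q) = (2*q)/(j + 1/(34 + q)) = 2*q/(j + 1/(34 + q)))
1/(-76050 + g(√(k + 118), -170)) = 1/(-76050 + 2*(-170)*(34 - 170)/(1 + 34*√(25/9 + 118) + √(25/9 + 118)*(-170))) = 1/(-76050 + 2*(-170)*(-136)/(1 + 34*√(1087/9) + √(1087/9)*(-170))) = 1/(-76050 + 2*(-170)*(-136)/(1 + 34*(√1087/3) + (√1087/3)*(-170))) = 1/(-76050 + 2*(-170)*(-136)/(1 + 34*√1087/3 - 170*√1087/3)) = 1/(-76050 + 2*(-170)*(-136)/(1 - 136*√1087/3)) = 1/(-76050 + 46240/(1 - 136*√1087/3))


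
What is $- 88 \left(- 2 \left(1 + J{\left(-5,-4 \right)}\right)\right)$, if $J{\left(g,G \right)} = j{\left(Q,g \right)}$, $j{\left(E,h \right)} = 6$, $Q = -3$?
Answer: $1232$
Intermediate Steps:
$J{\left(g,G \right)} = 6$
$- 88 \left(- 2 \left(1 + J{\left(-5,-4 \right)}\right)\right) = - 88 \left(- 2 \left(1 + 6\right)\right) = - 88 \left(\left(-2\right) 7\right) = \left(-88\right) \left(-14\right) = 1232$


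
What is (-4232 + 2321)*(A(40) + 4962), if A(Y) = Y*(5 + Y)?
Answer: -12922182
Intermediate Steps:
(-4232 + 2321)*(A(40) + 4962) = (-4232 + 2321)*(40*(5 + 40) + 4962) = -1911*(40*45 + 4962) = -1911*(1800 + 4962) = -1911*6762 = -12922182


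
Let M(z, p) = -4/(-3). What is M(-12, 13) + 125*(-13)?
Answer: -4871/3 ≈ -1623.7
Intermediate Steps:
M(z, p) = 4/3 (M(z, p) = -4*(-1/3) = 4/3)
M(-12, 13) + 125*(-13) = 4/3 + 125*(-13) = 4/3 - 1625 = -4871/3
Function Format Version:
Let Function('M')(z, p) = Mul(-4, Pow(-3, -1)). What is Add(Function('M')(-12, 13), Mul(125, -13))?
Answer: Rational(-4871, 3) ≈ -1623.7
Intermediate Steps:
Function('M')(z, p) = Rational(4, 3) (Function('M')(z, p) = Mul(-4, Rational(-1, 3)) = Rational(4, 3))
Add(Function('M')(-12, 13), Mul(125, -13)) = Add(Rational(4, 3), Mul(125, -13)) = Add(Rational(4, 3), -1625) = Rational(-4871, 3)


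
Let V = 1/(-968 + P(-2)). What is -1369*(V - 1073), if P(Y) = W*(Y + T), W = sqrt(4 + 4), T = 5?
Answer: 172040598152/117119 + 4107*sqrt(2)/468476 ≈ 1.4689e+6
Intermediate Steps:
W = 2*sqrt(2) (W = sqrt(8) = 2*sqrt(2) ≈ 2.8284)
P(Y) = 2*sqrt(2)*(5 + Y) (P(Y) = (2*sqrt(2))*(Y + 5) = (2*sqrt(2))*(5 + Y) = 2*sqrt(2)*(5 + Y))
V = 1/(-968 + 6*sqrt(2)) (V = 1/(-968 + 2*sqrt(2)*(5 - 2)) = 1/(-968 + 2*sqrt(2)*3) = 1/(-968 + 6*sqrt(2)) ≈ -0.0010422)
-1369*(V - 1073) = -1369*((-121/117119 - 3*sqrt(2)/468476) - 1073) = -1369*(-125668808/117119 - 3*sqrt(2)/468476) = 172040598152/117119 + 4107*sqrt(2)/468476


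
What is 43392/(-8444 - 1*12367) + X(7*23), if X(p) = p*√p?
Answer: -14464/6937 + 161*√161 ≈ 2040.8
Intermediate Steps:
X(p) = p^(3/2)
43392/(-8444 - 1*12367) + X(7*23) = 43392/(-8444 - 1*12367) + (7*23)^(3/2) = 43392/(-8444 - 12367) + 161^(3/2) = 43392/(-20811) + 161*√161 = 43392*(-1/20811) + 161*√161 = -14464/6937 + 161*√161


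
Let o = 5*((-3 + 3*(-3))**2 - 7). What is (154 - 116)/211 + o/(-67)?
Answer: -141989/14137 ≈ -10.044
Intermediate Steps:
o = 685 (o = 5*((-3 - 9)**2 - 7) = 5*((-12)**2 - 7) = 5*(144 - 7) = 5*137 = 685)
(154 - 116)/211 + o/(-67) = (154 - 116)/211 + 685/(-67) = 38*(1/211) + 685*(-1/67) = 38/211 - 685/67 = -141989/14137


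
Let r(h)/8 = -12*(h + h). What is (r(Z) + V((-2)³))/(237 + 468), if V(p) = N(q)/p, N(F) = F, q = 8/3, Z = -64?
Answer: 36863/2115 ≈ 17.429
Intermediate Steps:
q = 8/3 (q = 8*(⅓) = 8/3 ≈ 2.6667)
V(p) = 8/(3*p)
r(h) = -192*h (r(h) = 8*(-12*(h + h)) = 8*(-24*h) = -192*h)
(r(Z) + V((-2)³))/(237 + 468) = (-192*(-64) + 8/(3*((-2)³)))/(237 + 468) = (12288 + (8/3)/(-8))/705 = (12288 + (8/3)*(-⅛))*(1/705) = (12288 - ⅓)*(1/705) = (36863/3)*(1/705) = 36863/2115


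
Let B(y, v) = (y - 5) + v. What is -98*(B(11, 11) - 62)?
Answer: 4410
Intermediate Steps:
B(y, v) = -5 + v + y (B(y, v) = (-5 + y) + v = -5 + v + y)
-98*(B(11, 11) - 62) = -98*((-5 + 11 + 11) - 62) = -98*(17 - 62) = -98*(-45) = 4410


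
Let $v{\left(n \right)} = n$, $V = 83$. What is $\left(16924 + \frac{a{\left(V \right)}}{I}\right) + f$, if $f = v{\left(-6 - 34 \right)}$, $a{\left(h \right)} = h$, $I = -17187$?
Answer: $\frac{290185225}{17187} \approx 16884.0$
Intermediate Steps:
$f = -40$ ($f = -6 - 34 = -40$)
$\left(16924 + \frac{a{\left(V \right)}}{I}\right) + f = \left(16924 + \frac{83}{-17187}\right) - 40 = \left(16924 + 83 \left(- \frac{1}{17187}\right)\right) - 40 = \left(16924 - \frac{83}{17187}\right) - 40 = \frac{290872705}{17187} - 40 = \frac{290185225}{17187}$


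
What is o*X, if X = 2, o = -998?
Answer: -1996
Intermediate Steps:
o*X = -998*2 = -1996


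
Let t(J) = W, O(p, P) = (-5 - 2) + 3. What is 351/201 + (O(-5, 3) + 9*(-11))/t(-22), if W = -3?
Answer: 7252/201 ≈ 36.080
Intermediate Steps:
O(p, P) = -4 (O(p, P) = -7 + 3 = -4)
t(J) = -3
351/201 + (O(-5, 3) + 9*(-11))/t(-22) = 351/201 + (-4 + 9*(-11))/(-3) = 351*(1/201) + (-4 - 99)*(-⅓) = 117/67 - 103*(-⅓) = 117/67 + 103/3 = 7252/201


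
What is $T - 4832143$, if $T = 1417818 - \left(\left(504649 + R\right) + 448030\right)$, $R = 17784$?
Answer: $-4384788$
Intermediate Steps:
$T = 447355$ ($T = 1417818 - \left(\left(504649 + 17784\right) + 448030\right) = 1417818 - \left(522433 + 448030\right) = 1417818 - 970463 = 447355$)
$T - 4832143 = 447355 - 4832143 = -4384788$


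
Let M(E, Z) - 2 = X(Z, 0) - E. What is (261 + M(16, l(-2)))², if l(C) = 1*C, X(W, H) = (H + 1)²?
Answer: 61504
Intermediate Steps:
X(W, H) = (1 + H)²
l(C) = C
M(E, Z) = 3 - E (M(E, Z) = 2 + ((1 + 0)² - E) = 2 + (1² - E) = 2 + (1 - E) = 3 - E)
(261 + M(16, l(-2)))² = (261 + (3 - 1*16))² = (261 + (3 - 16))² = (261 - 13)² = 248² = 61504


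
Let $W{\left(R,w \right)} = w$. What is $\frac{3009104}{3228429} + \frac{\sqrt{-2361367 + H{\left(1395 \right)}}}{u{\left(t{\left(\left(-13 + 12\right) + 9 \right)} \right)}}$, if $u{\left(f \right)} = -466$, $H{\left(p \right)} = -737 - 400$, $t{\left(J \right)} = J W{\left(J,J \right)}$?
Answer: $\frac{3009104}{3228429} - \frac{i \sqrt{590626}}{233} \approx 0.93206 - 3.2984 i$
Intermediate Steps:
$t{\left(J \right)} = J^{2}$ ($t{\left(J \right)} = J J = J^{2}$)
$H{\left(p \right)} = -1137$
$\frac{3009104}{3228429} + \frac{\sqrt{-2361367 + H{\left(1395 \right)}}}{u{\left(t{\left(\left(-13 + 12\right) + 9 \right)} \right)}} = \frac{3009104}{3228429} + \frac{\sqrt{-2361367 - 1137}}{-466} = 3009104 \cdot \frac{1}{3228429} + \sqrt{-2362504} \left(- \frac{1}{466}\right) = \frac{3009104}{3228429} + 2 i \sqrt{590626} \left(- \frac{1}{466}\right) = \frac{3009104}{3228429} - \frac{i \sqrt{590626}}{233}$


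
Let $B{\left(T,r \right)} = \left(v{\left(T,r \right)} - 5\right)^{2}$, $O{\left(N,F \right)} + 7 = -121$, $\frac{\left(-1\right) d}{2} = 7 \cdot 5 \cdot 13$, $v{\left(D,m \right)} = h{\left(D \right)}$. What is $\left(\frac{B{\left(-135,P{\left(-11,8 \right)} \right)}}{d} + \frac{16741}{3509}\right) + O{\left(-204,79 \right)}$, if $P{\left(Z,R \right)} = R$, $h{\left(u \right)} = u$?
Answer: $- \frac{6603863}{45617} \approx -144.77$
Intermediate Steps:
$v{\left(D,m \right)} = D$
$d = -910$ ($d = - 2 \cdot 7 \cdot 5 \cdot 13 = - 2 \cdot 35 \cdot 13 = \left(-2\right) 455 = -910$)
$O{\left(N,F \right)} = -128$ ($O{\left(N,F \right)} = -7 - 121 = -128$)
$B{\left(T,r \right)} = \left(-5 + T\right)^{2}$ ($B{\left(T,r \right)} = \left(T - 5\right)^{2} = \left(-5 + T\right)^{2}$)
$\left(\frac{B{\left(-135,P{\left(-11,8 \right)} \right)}}{d} + \frac{16741}{3509}\right) + O{\left(-204,79 \right)} = \left(\frac{\left(-5 - 135\right)^{2}}{-910} + \frac{16741}{3509}\right) - 128 = \left(\left(-140\right)^{2} \left(- \frac{1}{910}\right) + 16741 \cdot \frac{1}{3509}\right) - 128 = \left(19600 \left(- \frac{1}{910}\right) + \frac{16741}{3509}\right) - 128 = \left(- \frac{280}{13} + \frac{16741}{3509}\right) - 128 = - \frac{764887}{45617} - 128 = - \frac{6603863}{45617}$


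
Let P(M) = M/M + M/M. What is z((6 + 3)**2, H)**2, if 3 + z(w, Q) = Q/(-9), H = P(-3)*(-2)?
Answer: 529/81 ≈ 6.5309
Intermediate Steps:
P(M) = 2 (P(M) = 1 + 1 = 2)
H = -4 (H = 2*(-2) = -4)
z(w, Q) = -3 - Q/9 (z(w, Q) = -3 + Q/(-9) = -3 + Q*(-1/9) = -3 - Q/9)
z((6 + 3)**2, H)**2 = (-3 - 1/9*(-4))**2 = (-3 + 4/9)**2 = (-23/9)**2 = 529/81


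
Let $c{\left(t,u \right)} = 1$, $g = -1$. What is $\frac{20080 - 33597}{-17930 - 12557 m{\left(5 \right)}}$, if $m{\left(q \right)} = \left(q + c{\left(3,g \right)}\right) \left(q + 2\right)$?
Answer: $\frac{13517}{545324} \approx 0.024787$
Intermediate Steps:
$m{\left(q \right)} = \left(1 + q\right) \left(2 + q\right)$ ($m{\left(q \right)} = \left(q + 1\right) \left(q + 2\right) = \left(1 + q\right) \left(2 + q\right)$)
$\frac{20080 - 33597}{-17930 - 12557 m{\left(5 \right)}} = \frac{20080 - 33597}{-17930 - 12557 \left(2 + 5^{2} + 3 \cdot 5\right)} = \frac{20080 - 33597}{-17930 - 12557 \left(2 + 25 + 15\right)} = \frac{20080 - 33597}{-17930 - 527394} = - \frac{13517}{-17930 - 527394} = - \frac{13517}{-545324} = \left(-13517\right) \left(- \frac{1}{545324}\right) = \frac{13517}{545324}$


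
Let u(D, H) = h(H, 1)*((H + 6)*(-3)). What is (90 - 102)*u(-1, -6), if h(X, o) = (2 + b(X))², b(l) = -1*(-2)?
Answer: 0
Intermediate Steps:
b(l) = 2
h(X, o) = 16 (h(X, o) = (2 + 2)² = 4² = 16)
u(D, H) = -288 - 48*H (u(D, H) = 16*((H + 6)*(-3)) = 16*((6 + H)*(-3)) = 16*(-18 - 3*H) = -288 - 48*H)
(90 - 102)*u(-1, -6) = (90 - 102)*(-288 - 48*(-6)) = -12*(-288 + 288) = -12*0 = 0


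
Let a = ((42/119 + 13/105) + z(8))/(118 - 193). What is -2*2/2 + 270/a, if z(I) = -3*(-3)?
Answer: -18090041/8458 ≈ -2138.8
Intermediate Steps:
z(I) = 9
a = -16916/133875 (a = ((42/119 + 13/105) + 9)/(118 - 193) = ((42*(1/119) + 13*(1/105)) + 9)/(-75) = ((6/17 + 13/105) + 9)*(-1/75) = (851/1785 + 9)*(-1/75) = (16916/1785)*(-1/75) = -16916/133875 ≈ -0.12636)
-2*2/2 + 270/a = -2*2/2 + 270/(-16916/133875) = -4*½ + 270*(-133875/16916) = -2 - 18073125/8458 = -18090041/8458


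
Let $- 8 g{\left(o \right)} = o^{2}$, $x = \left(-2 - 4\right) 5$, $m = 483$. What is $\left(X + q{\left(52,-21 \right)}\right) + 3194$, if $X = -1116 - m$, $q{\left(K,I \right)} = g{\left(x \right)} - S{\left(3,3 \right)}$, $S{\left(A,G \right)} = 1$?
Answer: $\frac{2963}{2} \approx 1481.5$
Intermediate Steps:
$x = -30$ ($x = \left(-6\right) 5 = -30$)
$g{\left(o \right)} = - \frac{o^{2}}{8}$
$q{\left(K,I \right)} = - \frac{227}{2}$ ($q{\left(K,I \right)} = - \frac{\left(-30\right)^{2}}{8} - 1 = \left(- \frac{1}{8}\right) 900 - 1 = - \frac{225}{2} - 1 = - \frac{227}{2}$)
$X = -1599$ ($X = -1116 - 483 = -1599$)
$\left(X + q{\left(52,-21 \right)}\right) + 3194 = \left(-1599 - \frac{227}{2}\right) + 3194 = - \frac{3425}{2} + 3194 = \frac{2963}{2}$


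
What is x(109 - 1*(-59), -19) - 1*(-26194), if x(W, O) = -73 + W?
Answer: 26289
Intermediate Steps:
x(109 - 1*(-59), -19) - 1*(-26194) = (-73 + (109 - 1*(-59))) - 1*(-26194) = (-73 + (109 + 59)) + 26194 = (-73 + 168) + 26194 = 95 + 26194 = 26289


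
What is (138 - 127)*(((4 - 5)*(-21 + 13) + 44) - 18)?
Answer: 374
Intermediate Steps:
(138 - 127)*(((4 - 5)*(-21 + 13) + 44) - 18) = 11*((-1*(-8) + 44) - 18) = 11*((8 + 44) - 18) = 11*(52 - 18) = 11*34 = 374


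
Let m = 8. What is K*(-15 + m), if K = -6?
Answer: 42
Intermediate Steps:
K*(-15 + m) = -6*(-15 + 8) = -6*(-7) = 42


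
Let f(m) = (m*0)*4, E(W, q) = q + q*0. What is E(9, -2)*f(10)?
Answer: 0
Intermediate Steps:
E(W, q) = q (E(W, q) = q + 0 = q)
f(m) = 0 (f(m) = 0*4 = 0)
E(9, -2)*f(10) = -2*0 = 0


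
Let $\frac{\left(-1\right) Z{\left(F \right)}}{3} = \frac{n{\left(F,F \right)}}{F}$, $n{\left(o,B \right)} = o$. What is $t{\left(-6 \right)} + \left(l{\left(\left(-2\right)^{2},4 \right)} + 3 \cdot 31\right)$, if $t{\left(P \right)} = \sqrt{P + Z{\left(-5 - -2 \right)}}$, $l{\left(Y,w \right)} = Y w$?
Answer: $109 + 3 i \approx 109.0 + 3.0 i$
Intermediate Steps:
$Z{\left(F \right)} = -3$ ($Z{\left(F \right)} = - 3 \frac{F}{F} = \left(-3\right) 1 = -3$)
$t{\left(P \right)} = \sqrt{-3 + P}$ ($t{\left(P \right)} = \sqrt{P - 3} = \sqrt{-3 + P}$)
$t{\left(-6 \right)} + \left(l{\left(\left(-2\right)^{2},4 \right)} + 3 \cdot 31\right) = \sqrt{-3 - 6} + \left(\left(-2\right)^{2} \cdot 4 + 3 \cdot 31\right) = \sqrt{-9} + \left(4 \cdot 4 + 93\right) = 3 i + \left(16 + 93\right) = 3 i + 109 = 109 + 3 i$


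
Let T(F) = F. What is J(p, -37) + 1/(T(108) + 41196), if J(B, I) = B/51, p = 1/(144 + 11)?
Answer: 16403/108836040 ≈ 0.00015071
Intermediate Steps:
p = 1/155 ≈ 0.0064516
J(B, I) = B/51 (J(B, I) = B*(1/51) = B/51)
J(p, -37) + 1/(T(108) + 41196) = (1/51)*(1/155) + 1/(108 + 41196) = 1/7905 + 1/41304 = 16403/108836040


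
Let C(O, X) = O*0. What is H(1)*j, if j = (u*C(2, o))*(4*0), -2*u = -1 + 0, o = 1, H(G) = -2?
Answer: 0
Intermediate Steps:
u = 1/2 (u = -(-1 + 0)/2 = -1/2*(-1) = 1/2 ≈ 0.50000)
C(O, X) = 0
j = 0 (j = ((1/2)*0)*(4*0) = 0*0 = 0)
H(1)*j = -2*0 = 0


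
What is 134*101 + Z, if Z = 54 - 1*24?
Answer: 13564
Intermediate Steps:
Z = 30 (Z = 54 - 24 = 30)
134*101 + Z = 134*101 + 30 = 13534 + 30 = 13564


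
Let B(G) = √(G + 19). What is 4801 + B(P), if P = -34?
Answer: 4801 + I*√15 ≈ 4801.0 + 3.873*I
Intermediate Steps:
B(G) = √(19 + G)
4801 + B(P) = 4801 + √(19 - 34) = 4801 + √(-15) = 4801 + I*√15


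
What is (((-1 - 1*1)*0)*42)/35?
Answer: 0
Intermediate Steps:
(((-1 - 1*1)*0)*42)/35 = (((-1 - 1)*0)*42)*(1/35) = (-2*0*42)*(1/35) = (0*42)*(1/35) = 0*(1/35) = 0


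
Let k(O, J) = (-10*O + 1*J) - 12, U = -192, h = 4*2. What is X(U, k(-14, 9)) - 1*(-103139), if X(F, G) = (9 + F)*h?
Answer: 101675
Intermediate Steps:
h = 8
k(O, J) = -12 + J - 10*O (k(O, J) = (-10*O + J) - 12 = (J - 10*O) - 12 = -12 + J - 10*O)
X(F, G) = 72 + 8*F (X(F, G) = (9 + F)*8 = 72 + 8*F)
X(U, k(-14, 9)) - 1*(-103139) = (72 + 8*(-192)) - 1*(-103139) = (72 - 1536) + 103139 = -1464 + 103139 = 101675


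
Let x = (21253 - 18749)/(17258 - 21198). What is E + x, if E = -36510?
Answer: -35962976/985 ≈ -36511.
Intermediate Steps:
x = -626/985 (x = 2504/(-3940) = 2504*(-1/3940) = -626/985 ≈ -0.63553)
E + x = -36510 - 626/985 = -35962976/985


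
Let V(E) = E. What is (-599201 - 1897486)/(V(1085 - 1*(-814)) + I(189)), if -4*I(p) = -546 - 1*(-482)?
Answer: -2496687/1915 ≈ -1303.8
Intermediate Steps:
I(p) = 16 (I(p) = -(-546 - 1*(-482))/4 = -(-546 + 482)/4 = -¼*(-64) = 16)
(-599201 - 1897486)/(V(1085 - 1*(-814)) + I(189)) = (-599201 - 1897486)/((1085 - 1*(-814)) + 16) = -2496687/((1085 + 814) + 16) = -2496687/(1899 + 16) = -2496687/1915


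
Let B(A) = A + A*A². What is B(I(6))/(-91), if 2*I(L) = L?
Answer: -30/91 ≈ -0.32967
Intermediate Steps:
I(L) = L/2
B(A) = A + A³
B(I(6))/(-91) = ((½)*6 + ((½)*6)³)/(-91) = (3 + 3³)*(-1/91) = (3 + 27)*(-1/91) = 30*(-1/91) = -30/91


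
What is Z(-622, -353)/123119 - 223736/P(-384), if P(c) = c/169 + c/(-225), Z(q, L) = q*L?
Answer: 43643632231411/110314624 ≈ 3.9563e+5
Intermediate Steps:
Z(q, L) = L*q
P(c) = 56*c/38025 (P(c) = c*(1/169) + c*(-1/225) = c/169 - c/225 = 56*c/38025)
Z(-622, -353)/123119 - 223736/P(-384) = -353*(-622)/123119 - 223736/((56/38025)*(-384)) = 219566*(1/123119) - 223736/(-7168/12675) = 219566/123119 - 223736*(-12675/7168) = 219566/123119 + 354481725/896 = 43643632231411/110314624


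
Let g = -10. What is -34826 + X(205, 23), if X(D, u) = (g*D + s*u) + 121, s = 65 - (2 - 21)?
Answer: -34823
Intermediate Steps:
s = 84 (s = 65 - 1*(-19) = 65 + 19 = 84)
X(D, u) = 121 - 10*D + 84*u (X(D, u) = (-10*D + 84*u) + 121 = 121 - 10*D + 84*u)
-34826 + X(205, 23) = -34826 + (121 - 10*205 + 84*23) = -34826 + (121 - 2050 + 1932) = -34826 + 3 = -34823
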